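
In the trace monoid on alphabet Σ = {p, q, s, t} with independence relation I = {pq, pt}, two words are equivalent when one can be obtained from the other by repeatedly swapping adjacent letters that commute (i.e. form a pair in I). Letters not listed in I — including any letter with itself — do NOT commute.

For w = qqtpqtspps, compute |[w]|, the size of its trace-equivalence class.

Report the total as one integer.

drop 0:q onto floor
drop 1:q onto {0:q}
drop 2:t onto {1:q}
drop 3:p onto floor
drop 4:q onto {2:t}
drop 5:t onto {4:q}
drop 6:s onto {3:p, 5:t}
drop 7:p onto {6:s}
drop 8:p onto {7:p}
drop 9:s onto {8:p}
ground layer = {0:q, 3:p}
drop-orders for the pieces not yet dropped (sum over which currently-grounded one goes next):
  1 to go: {9} 1
  2 to go: {8,9} 1
  3 to go: {7,8,9} 1
  4 to go: {6,7,8,9} 1
  5 to go: {3,6,7,8,9} 1  {5,6,7,8,9} 1
  6 to go: {3,5,6,7,8,9} 2  {4,5,6,7,8,9} 1
  7 to go: {2,4,5,6,7,8,9} 1  {3,4,5,6,7,8,9} 3
  8 to go: {1,2,4,5,6,7,8,9} 1  {2,3,4,5,6,7,8,9} 4
  if 0:q drops first: 5 orders
  if 3:p drops first: 1 orders
heap linearizations: 6

6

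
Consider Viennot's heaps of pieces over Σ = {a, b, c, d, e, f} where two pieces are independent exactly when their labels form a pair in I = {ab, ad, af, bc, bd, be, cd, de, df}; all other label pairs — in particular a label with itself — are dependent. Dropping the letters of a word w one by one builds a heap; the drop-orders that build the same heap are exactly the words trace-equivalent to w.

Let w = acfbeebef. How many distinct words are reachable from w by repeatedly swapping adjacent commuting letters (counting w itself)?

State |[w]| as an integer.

piece 0:a — minimal
piece 1:c rests on {0:a}
piece 2:f rests on {1:c}
piece 3:b rests on {2:f}
piece 4:e rests on {2:f}
piece 5:e rests on {4:e}
piece 6:b rests on {3:b}
piece 7:e rests on {5:e}
piece 8:f rests on {6:b, 7:e}
minimal pieces: {0:a}
ways to finish when only these pieces remain (= sum over removing one remaining piece with nothing left below it):
  1 left: {8}→1
  2 left: {6,8}→1  {7,8}→1
  3 left: {3,6,8}→1  {5,7,8}→1  {6,7,8}→2
  4 left: {3,6,7,8}→3  {4,5,7,8}→1  {5,6,7,8}→3
  5 left: {3,5,6,7,8}→6  {4,5,6,7,8}→4
  6 left: {3,4,5,6,7,8}→10
  7 left: {2,3,4,5,6,7,8}→10
  placing 0:a first → 10 extensions

10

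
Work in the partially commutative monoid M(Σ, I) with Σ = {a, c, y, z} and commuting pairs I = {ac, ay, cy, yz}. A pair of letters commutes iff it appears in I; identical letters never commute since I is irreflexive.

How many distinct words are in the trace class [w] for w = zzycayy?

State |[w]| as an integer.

70

piece 0:z — minimal
piece 1:z rests on {0:z}
piece 2:y — minimal
piece 3:c rests on {1:z}
piece 4:a rests on {1:z}
piece 5:y rests on {2:y}
piece 6:y rests on {5:y}
minimal pieces: {0:z, 2:y}
ways to finish when only these pieces remain (= sum over removing one remaining piece with nothing left below it):
  1 left: {3}→1  {4}→1  {6}→1
  2 left: {3,4}→2  {3,6}→2  {4,6}→2  {5,6}→1
  3 left: {1,3,4}→2  {2,5,6}→1  {3,4,6}→6  {3,5,6}→3  {4,5,6}→3
  4 left: {0,1,3,4}→2  {1,3,4,6}→8  {2,3,5,6}→4  {2,4,5,6}→4  {3,4,5,6}→12
  5 left: {0,1,3,4,6}→10  {1,3,4,5,6}→20  {2,3,4,5,6}→20
  placing 0:z first → 40 extensions
  placing 2:y first → 30 extensions
total linear extensions = 70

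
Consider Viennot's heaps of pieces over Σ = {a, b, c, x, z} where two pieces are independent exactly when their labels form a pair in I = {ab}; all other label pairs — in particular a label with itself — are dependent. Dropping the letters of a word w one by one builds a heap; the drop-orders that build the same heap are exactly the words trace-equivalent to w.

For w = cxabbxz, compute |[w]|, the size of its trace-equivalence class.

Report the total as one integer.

drop 0:c onto floor
drop 1:x onto {0:c}
drop 2:a onto {1:x}
drop 3:b onto {1:x}
drop 4:b onto {3:b}
drop 5:x onto {2:a, 4:b}
drop 6:z onto {5:x}
ground layer = {0:c}
drop-orders for the pieces not yet dropped (sum over which currently-grounded one goes next):
  1 to go: {6} 1
  2 to go: {5,6} 1
  3 to go: {2,5,6} 1  {4,5,6} 1
  4 to go: {2,4,5,6} 2  {3,4,5,6} 1
  5 to go: {2,3,4,5,6} 3
  if 0:c drops first: 3 orders

3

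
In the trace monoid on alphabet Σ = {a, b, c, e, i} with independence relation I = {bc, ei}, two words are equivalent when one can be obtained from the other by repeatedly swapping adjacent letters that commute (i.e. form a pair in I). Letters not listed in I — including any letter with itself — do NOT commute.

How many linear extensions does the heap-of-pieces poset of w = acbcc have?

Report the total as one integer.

4

0(a) covers ∅
1(c) covers 0:a
2(b) covers 0:a
3(c) covers 1:c
4(c) covers 3:c
floor of heap: 0:a
completions by unplaced set U, small U first (add the entries for U minus each lowest piece of U):
  |U|=1: {2}:1  {4}:1
  |U|=2: {2,4}:2  {3,4}:1
  |U|=3: {1,3,4}:1  {2,3,4}:3
  start at 0(a): 4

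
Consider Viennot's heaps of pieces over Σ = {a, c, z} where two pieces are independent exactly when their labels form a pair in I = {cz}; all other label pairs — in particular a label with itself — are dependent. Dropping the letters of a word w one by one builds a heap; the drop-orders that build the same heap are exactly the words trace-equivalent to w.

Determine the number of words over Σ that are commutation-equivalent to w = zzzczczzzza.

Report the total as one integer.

0(z) covers ∅
1(z) covers 0:z
2(z) covers 1:z
3(c) covers ∅
4(z) covers 2:z
5(c) covers 3:c
6(z) covers 4:z
7(z) covers 6:z
8(z) covers 7:z
9(z) covers 8:z
10(a) covers 5:c, 9:z
floor of heap: 0:z, 3:c
completions by unplaced set U, small U first (add the entries for U minus each lowest piece of U):
  |U|=1: {10}:1
  |U|=2: {5,10}:1  {9,10}:1
  |U|=3: {3,5,10}:1  {5,9,10}:2  {8,9,10}:1
  |U|=4: {3,5,9,10}:3  {5,8,9,10}:3  {7,8,9,10}:1
  |U|=5: {3,5,8,9,10}:6  {5,7,8,9,10}:4  {6,7,8,9,10}:1
  |U|=6: {3,5,7,8,9,10}:10  {4,6,7,8,9,10}:1  {5,6,7,8,9,10}:5
  |U|=7: {2,4,6,7,8,9,10}:1  {3,5,6,7,8,9,10}:15  {4,5,6,7,8,9,10}:6
  |U|=8: {1,2,4,6,7,8,9,10}:1  {2,4,5,6,7,8,9,10}:7  {3,4,5,6,7,8,9,10}:21
  |U|=9: {0,1,2,4,6,7,8,9,10}:1  {1,2,4,5,6,7,8,9,10}:8  {2,3,4,5,6,7,8,9,10}:28
  start at 0(z): 36
  start at 3(c): 9
sum over floor = 45

45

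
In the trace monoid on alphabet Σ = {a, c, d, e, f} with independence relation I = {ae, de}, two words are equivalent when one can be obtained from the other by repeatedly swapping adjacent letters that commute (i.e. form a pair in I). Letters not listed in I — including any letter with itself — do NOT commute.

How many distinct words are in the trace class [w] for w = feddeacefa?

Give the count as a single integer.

0(f) covers ∅
1(e) covers 0:f
2(d) covers 0:f
3(d) covers 2:d
4(e) covers 1:e
5(a) covers 3:d
6(c) covers 4:e, 5:a
7(e) covers 6:c
8(f) covers 7:e
9(a) covers 8:f
floor of heap: 0:f
completions by unplaced set U, small U first (add the entries for U minus each lowest piece of U):
  |U|=1: {9}:1
  |U|=2: {8,9}:1
  |U|=3: {7,8,9}:1
  |U|=4: {6,7,8,9}:1
  |U|=5: {4,6,7,8,9}:1  {5,6,7,8,9}:1
  |U|=6: {1,4,6,7,8,9}:1  {3,5,6,7,8,9}:1  {4,5,6,7,8,9}:2
  |U|=7: {1,4,5,6,7,8,9}:3  {2,3,5,6,7,8,9}:1  {3,4,5,6,7,8,9}:3
  |U|=8: {1,3,4,5,6,7,8,9}:6  {2,3,4,5,6,7,8,9}:4
  start at 0(f): 10

10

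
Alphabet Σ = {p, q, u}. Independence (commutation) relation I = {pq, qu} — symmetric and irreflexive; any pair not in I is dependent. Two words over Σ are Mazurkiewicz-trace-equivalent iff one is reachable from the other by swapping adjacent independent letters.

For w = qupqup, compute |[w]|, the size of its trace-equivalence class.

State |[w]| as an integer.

piece 0:q — minimal
piece 1:u — minimal
piece 2:p rests on {1:u}
piece 3:q rests on {0:q}
piece 4:u rests on {2:p}
piece 5:p rests on {4:u}
minimal pieces: {0:q, 1:u}
ways to finish when only these pieces remain (= sum over removing one remaining piece with nothing left below it):
  1 left: {3}→1  {5}→1
  2 left: {0,3}→1  {3,5}→2  {4,5}→1
  3 left: {0,3,5}→3  {2,4,5}→1  {3,4,5}→3
  4 left: {0,3,4,5}→6  {1,2,4,5}→1  {2,3,4,5}→4
  placing 0:q first → 5 extensions
  placing 1:u first → 10 extensions
total linear extensions = 15

15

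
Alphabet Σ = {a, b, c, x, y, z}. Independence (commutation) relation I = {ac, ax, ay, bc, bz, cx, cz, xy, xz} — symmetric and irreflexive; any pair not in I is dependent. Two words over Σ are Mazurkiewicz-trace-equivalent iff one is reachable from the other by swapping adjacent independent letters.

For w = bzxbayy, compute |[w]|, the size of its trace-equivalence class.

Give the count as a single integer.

12

piece 0:b — minimal
piece 1:z — minimal
piece 2:x rests on {0:b}
piece 3:b rests on {2:x}
piece 4:a rests on {1:z, 3:b}
piece 5:y rests on {1:z, 3:b}
piece 6:y rests on {5:y}
minimal pieces: {0:b, 1:z}
ways to finish when only these pieces remain (= sum over removing one remaining piece with nothing left below it):
  1 left: {4}→1  {6}→1
  2 left: {4,6}→2  {5,6}→1
  3 left: {4,5,6}→3
  4 left: {1,4,5,6}→3  {3,4,5,6}→3
  5 left: {1,3,4,5,6}→6  {2,3,4,5,6}→3
  placing 0:b first → 9 extensions
  placing 1:z first → 3 extensions
total linear extensions = 12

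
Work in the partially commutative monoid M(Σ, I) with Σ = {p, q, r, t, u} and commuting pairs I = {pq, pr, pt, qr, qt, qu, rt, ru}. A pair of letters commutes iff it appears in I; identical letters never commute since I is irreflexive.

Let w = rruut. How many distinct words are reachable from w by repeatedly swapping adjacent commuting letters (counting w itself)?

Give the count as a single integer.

10

piece 0:r — minimal
piece 1:r rests on {0:r}
piece 2:u — minimal
piece 3:u rests on {2:u}
piece 4:t rests on {3:u}
minimal pieces: {0:r, 2:u}
ways to finish when only these pieces remain (= sum over removing one remaining piece with nothing left below it):
  1 left: {1}→1  {4}→1
  2 left: {0,1}→1  {1,4}→2  {3,4}→1
  3 left: {0,1,4}→3  {1,3,4}→3  {2,3,4}→1
  placing 0:r first → 4 extensions
  placing 2:u first → 6 extensions
total linear extensions = 10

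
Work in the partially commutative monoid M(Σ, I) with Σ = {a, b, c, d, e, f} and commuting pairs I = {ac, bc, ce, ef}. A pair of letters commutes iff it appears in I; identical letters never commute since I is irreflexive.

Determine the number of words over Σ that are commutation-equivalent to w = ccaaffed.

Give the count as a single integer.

22

#0=c has no predecessor
#1=c depends on [0:c]
#2=a has no predecessor
#3=a depends on [2:a]
#4=f depends on [1:c, 3:a]
#5=f depends on [4:f]
#6=e depends on [3:a]
#7=d depends on [5:f, 6:e]
sources: [0:c, 2:a]
N(rest) = Σ N(rest − s) over sources s of rest; N(one piece) = 1:
  size 1 → [7]=1
  size 2 → [5,7]=1  [6,7]=1
  size 3 → [4,5,7]=1  [5,6,7]=2
  size 4 → [1,4,5,7]=1  [4,5,6,7]=3
  size 5 → [0,1,4,5,7]=1  [1,4,5,6,7]=4  [3,4,5,6,7]=3
  size 6 → [0,1,4,5,6,7]=5  [1,3,4,5,6,7]=7  [2,3,4,5,6,7]=3
  first=0(c) contributes 10
  first=2(a) contributes 12
|[w]| = 22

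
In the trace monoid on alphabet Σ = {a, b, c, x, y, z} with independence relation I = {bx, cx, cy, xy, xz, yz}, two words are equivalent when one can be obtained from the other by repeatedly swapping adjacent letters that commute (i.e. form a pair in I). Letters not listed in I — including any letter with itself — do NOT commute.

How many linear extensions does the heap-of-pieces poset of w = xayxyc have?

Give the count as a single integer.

12

#0=x has no predecessor
#1=a depends on [0:x]
#2=y depends on [1:a]
#3=x depends on [1:a]
#4=y depends on [2:y]
#5=c depends on [1:a]
sources: [0:x]
N(rest) = Σ N(rest − s) over sources s of rest; N(one piece) = 1:
  size 1 → [3]=1  [4]=1  [5]=1
  size 2 → [2,4]=1  [3,4]=2  [3,5]=2  [4,5]=2
  size 3 → [2,3,4]=3  [2,4,5]=3  [3,4,5]=6
  size 4 → [2,3,4,5]=12
  first=0(x) contributes 12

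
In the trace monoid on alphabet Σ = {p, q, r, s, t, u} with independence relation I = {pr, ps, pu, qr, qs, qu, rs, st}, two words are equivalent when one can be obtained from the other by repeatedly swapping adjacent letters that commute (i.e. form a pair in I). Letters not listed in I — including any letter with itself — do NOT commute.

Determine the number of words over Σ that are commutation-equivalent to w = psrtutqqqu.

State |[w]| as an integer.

32

#0=p has no predecessor
#1=s has no predecessor
#2=r has no predecessor
#3=t depends on [0:p, 2:r]
#4=u depends on [1:s, 3:t]
#5=t depends on [4:u]
#6=q depends on [5:t]
#7=q depends on [6:q]
#8=q depends on [7:q]
#9=u depends on [5:t]
sources: [0:p, 1:s, 2:r]
N(rest) = Σ N(rest − s) over sources s of rest; N(one piece) = 1:
  size 1 → [8]=1  [9]=1
  size 2 → [7,8]=1  [8,9]=2
  size 3 → [6,7,8]=1  [7,8,9]=3
  size 4 → [6,7,8,9]=4
  size 5 → [5,6,7,8,9]=4
  size 6 → [4,5,6,7,8,9]=4
  size 7 → [1,4,5,6,7,8,9]=4  [3,4,5,6,7,8,9]=4
  size 8 → [0,3,4,5,6,7,8,9]=4  [1,3,4,5,6,7,8,9]=8  [2,3,4,5,6,7,8,9]=4
  first=0(p) contributes 12
  first=1(s) contributes 8
  first=2(r) contributes 12
|[w]| = 32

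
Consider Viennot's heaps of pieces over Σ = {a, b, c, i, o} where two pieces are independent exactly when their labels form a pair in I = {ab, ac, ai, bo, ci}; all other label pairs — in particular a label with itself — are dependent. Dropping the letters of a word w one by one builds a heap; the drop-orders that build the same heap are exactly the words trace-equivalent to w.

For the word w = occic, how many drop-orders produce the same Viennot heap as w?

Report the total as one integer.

4

#0=o has no predecessor
#1=c depends on [0:o]
#2=c depends on [1:c]
#3=i depends on [0:o]
#4=c depends on [2:c]
sources: [0:o]
N(rest) = Σ N(rest − s) over sources s of rest; N(one piece) = 1:
  size 1 → [3]=1  [4]=1
  size 2 → [2,4]=1  [3,4]=2
  size 3 → [1,2,4]=1  [2,3,4]=3
  first=0(o) contributes 4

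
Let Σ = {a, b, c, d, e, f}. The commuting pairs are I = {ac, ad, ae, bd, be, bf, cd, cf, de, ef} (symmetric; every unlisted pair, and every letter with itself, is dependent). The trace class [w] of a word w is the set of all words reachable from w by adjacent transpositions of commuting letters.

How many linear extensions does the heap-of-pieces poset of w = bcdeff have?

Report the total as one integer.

piece 0:b — minimal
piece 1:c rests on {0:b}
piece 2:d — minimal
piece 3:e rests on {1:c}
piece 4:f rests on {2:d}
piece 5:f rests on {4:f}
minimal pieces: {0:b, 2:d}
ways to finish when only these pieces remain (= sum over removing one remaining piece with nothing left below it):
  1 left: {3}→1  {5}→1
  2 left: {1,3}→1  {3,5}→2  {4,5}→1
  3 left: {0,1,3}→1  {1,3,5}→3  {2,4,5}→1  {3,4,5}→3
  4 left: {0,1,3,5}→4  {1,3,4,5}→6  {2,3,4,5}→4
  placing 0:b first → 10 extensions
  placing 2:d first → 10 extensions
total linear extensions = 20

20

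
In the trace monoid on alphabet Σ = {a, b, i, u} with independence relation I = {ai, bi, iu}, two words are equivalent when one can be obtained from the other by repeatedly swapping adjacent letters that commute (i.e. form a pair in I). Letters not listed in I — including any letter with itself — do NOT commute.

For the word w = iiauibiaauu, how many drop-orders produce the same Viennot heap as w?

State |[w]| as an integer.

330

0(i) covers ∅
1(i) covers 0:i
2(a) covers ∅
3(u) covers 2:a
4(i) covers 1:i
5(b) covers 3:u
6(i) covers 4:i
7(a) covers 5:b
8(a) covers 7:a
9(u) covers 8:a
10(u) covers 9:u
floor of heap: 0:i, 2:a
completions by unplaced set U, small U first (add the entries for U minus each lowest piece of U):
  |U|=1: {6}:1  {10}:1
  |U|=2: {4,6}:1  {6,10}:2  {9,10}:1
  |U|=3: {1,4,6}:1  {4,6,10}:3  {6,9,10}:3  {8,9,10}:1
  |U|=4: {0,1,4,6}:1  {1,4,6,10}:4  {4,6,9,10}:6  {6,8,9,10}:4  {7,8,9,10}:1
  |U|=5: {0,1,4,6,10}:5  {1,4,6,9,10}:10  {4,6,8,9,10}:10  {5,7,8,9,10}:1  {6,7,8,9,10}:5
  |U|=6: {0,1,4,6,9,10}:15  {1,4,6,8,9,10}:20  {3,5,7,8,9,10}:1  {4,6,7,8,9,10}:15  {5,6,7,8,9,10}:6
  |U|=7: {0,1,4,6,8,9,10}:35  {1,4,6,7,8,9,10}:35  {2,3,5,7,8,9,10}:1  {3,5,6,7,8,9,10}:7  {4,5,6,7,8,9,10}:21
  |U|=8: {0,1,4,6,7,8,9,10}:70  {1,4,5,6,7,8,9,10}:56  {2,3,5,6,7,8,9,10}:8  {3,4,5,6,7,8,9,10}:28
  |U|=9: {0,1,4,5,6,7,8,9,10}:126  {1,3,4,5,6,7,8,9,10}:84  {2,3,4,5,6,7,8,9,10}:36
  start at 0(i): 120
  start at 2(a): 210
sum over floor = 330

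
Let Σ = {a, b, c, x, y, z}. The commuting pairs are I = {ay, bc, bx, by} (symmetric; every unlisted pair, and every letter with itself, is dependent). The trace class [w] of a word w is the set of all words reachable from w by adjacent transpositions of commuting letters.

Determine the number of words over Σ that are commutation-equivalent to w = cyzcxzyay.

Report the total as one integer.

3

#0=c has no predecessor
#1=y depends on [0:c]
#2=z depends on [1:y]
#3=c depends on [2:z]
#4=x depends on [3:c]
#5=z depends on [4:x]
#6=y depends on [5:z]
#7=a depends on [5:z]
#8=y depends on [6:y]
sources: [0:c]
N(rest) = Σ N(rest − s) over sources s of rest; N(one piece) = 1:
  size 1 → [7]=1  [8]=1
  size 2 → [6,8]=1  [7,8]=2
  size 3 → [6,7,8]=3
  size 4 → [5,6,7,8]=3
  size 5 → [4,5,6,7,8]=3
  size 6 → [3,4,5,6,7,8]=3
  size 7 → [2,3,4,5,6,7,8]=3
  first=0(c) contributes 3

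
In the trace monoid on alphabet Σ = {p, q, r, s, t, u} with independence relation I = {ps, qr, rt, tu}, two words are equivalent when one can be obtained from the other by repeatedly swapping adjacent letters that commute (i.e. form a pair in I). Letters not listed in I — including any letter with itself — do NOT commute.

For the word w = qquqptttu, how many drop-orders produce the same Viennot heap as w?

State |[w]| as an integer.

0(q) covers ∅
1(q) covers 0:q
2(u) covers 1:q
3(q) covers 2:u
4(p) covers 3:q
5(t) covers 4:p
6(t) covers 5:t
7(t) covers 6:t
8(u) covers 4:p
floor of heap: 0:q
completions by unplaced set U, small U first (add the entries for U minus each lowest piece of U):
  |U|=1: {7}:1  {8}:1
  |U|=2: {6,7}:1  {7,8}:2
  |U|=3: {5,6,7}:1  {6,7,8}:3
  |U|=4: {5,6,7,8}:4
  |U|=5: {4,5,6,7,8}:4
  |U|=6: {3,4,5,6,7,8}:4
  |U|=7: {2,3,4,5,6,7,8}:4
  start at 0(q): 4

4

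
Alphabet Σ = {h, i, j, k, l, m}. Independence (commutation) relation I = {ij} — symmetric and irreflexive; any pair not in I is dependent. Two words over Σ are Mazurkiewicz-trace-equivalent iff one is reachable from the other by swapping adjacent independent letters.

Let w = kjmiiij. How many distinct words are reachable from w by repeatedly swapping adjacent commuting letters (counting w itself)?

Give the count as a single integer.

drop 0:k onto floor
drop 1:j onto {0:k}
drop 2:m onto {1:j}
drop 3:i onto {2:m}
drop 4:i onto {3:i}
drop 5:i onto {4:i}
drop 6:j onto {2:m}
ground layer = {0:k}
drop-orders for the pieces not yet dropped (sum over which currently-grounded one goes next):
  1 to go: {5} 1  {6} 1
  2 to go: {4,5} 1  {5,6} 2
  3 to go: {3,4,5} 1  {4,5,6} 3
  4 to go: {3,4,5,6} 4
  5 to go: {2,3,4,5,6} 4
  if 0:k drops first: 4 orders

4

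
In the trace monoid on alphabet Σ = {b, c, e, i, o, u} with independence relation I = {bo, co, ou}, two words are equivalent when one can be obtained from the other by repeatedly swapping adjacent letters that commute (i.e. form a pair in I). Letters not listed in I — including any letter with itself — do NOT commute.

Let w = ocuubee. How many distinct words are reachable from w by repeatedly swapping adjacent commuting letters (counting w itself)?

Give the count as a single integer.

5

0(o) covers ∅
1(c) covers ∅
2(u) covers 1:c
3(u) covers 2:u
4(b) covers 3:u
5(e) covers 0:o, 4:b
6(e) covers 5:e
floor of heap: 0:o, 1:c
completions by unplaced set U, small U first (add the entries for U minus each lowest piece of U):
  |U|=1: {6}:1
  |U|=2: {5,6}:1
  |U|=3: {0,5,6}:1  {4,5,6}:1
  |U|=4: {0,4,5,6}:2  {3,4,5,6}:1
  |U|=5: {0,3,4,5,6}:3  {2,3,4,5,6}:1
  start at 0(o): 1
  start at 1(c): 4
sum over floor = 5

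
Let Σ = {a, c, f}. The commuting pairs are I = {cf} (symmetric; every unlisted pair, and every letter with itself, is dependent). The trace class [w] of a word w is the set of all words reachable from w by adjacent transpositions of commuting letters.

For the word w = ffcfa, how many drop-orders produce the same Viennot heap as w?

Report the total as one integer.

4

drop 0:f onto floor
drop 1:f onto {0:f}
drop 2:c onto floor
drop 3:f onto {1:f}
drop 4:a onto {2:c, 3:f}
ground layer = {0:f, 2:c}
drop-orders for the pieces not yet dropped (sum over which currently-grounded one goes next):
  1 to go: {4} 1
  2 to go: {2,4} 1  {3,4} 1
  3 to go: {1,3,4} 1  {2,3,4} 2
  if 0:f drops first: 3 orders
  if 2:c drops first: 1 orders
heap linearizations: 4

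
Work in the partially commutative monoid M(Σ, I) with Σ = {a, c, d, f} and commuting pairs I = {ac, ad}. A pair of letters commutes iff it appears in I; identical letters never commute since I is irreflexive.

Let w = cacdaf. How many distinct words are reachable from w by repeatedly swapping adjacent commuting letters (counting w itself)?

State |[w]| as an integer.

10

drop 0:c onto floor
drop 1:a onto floor
drop 2:c onto {0:c}
drop 3:d onto {2:c}
drop 4:a onto {1:a}
drop 5:f onto {3:d, 4:a}
ground layer = {0:c, 1:a}
drop-orders for the pieces not yet dropped (sum over which currently-grounded one goes next):
  1 to go: {5} 1
  2 to go: {3,5} 1  {4,5} 1
  3 to go: {1,4,5} 1  {2,3,5} 1  {3,4,5} 2
  4 to go: {0,2,3,5} 1  {1,3,4,5} 3  {2,3,4,5} 3
  if 0:c drops first: 6 orders
  if 1:a drops first: 4 orders
heap linearizations: 10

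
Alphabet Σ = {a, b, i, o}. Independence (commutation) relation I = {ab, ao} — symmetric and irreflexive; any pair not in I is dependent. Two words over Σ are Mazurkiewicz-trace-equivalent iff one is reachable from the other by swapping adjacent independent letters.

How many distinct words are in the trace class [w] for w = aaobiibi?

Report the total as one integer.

6

0(a) covers ∅
1(a) covers 0:a
2(o) covers ∅
3(b) covers 2:o
4(i) covers 1:a, 3:b
5(i) covers 4:i
6(b) covers 5:i
7(i) covers 6:b
floor of heap: 0:a, 2:o
completions by unplaced set U, small U first (add the entries for U minus each lowest piece of U):
  |U|=1: {7}:1
  |U|=2: {6,7}:1
  |U|=3: {5,6,7}:1
  |U|=4: {4,5,6,7}:1
  |U|=5: {1,4,5,6,7}:1  {3,4,5,6,7}:1
  |U|=6: {0,1,4,5,6,7}:1  {1,3,4,5,6,7}:2  {2,3,4,5,6,7}:1
  start at 0(a): 3
  start at 2(o): 3
sum over floor = 6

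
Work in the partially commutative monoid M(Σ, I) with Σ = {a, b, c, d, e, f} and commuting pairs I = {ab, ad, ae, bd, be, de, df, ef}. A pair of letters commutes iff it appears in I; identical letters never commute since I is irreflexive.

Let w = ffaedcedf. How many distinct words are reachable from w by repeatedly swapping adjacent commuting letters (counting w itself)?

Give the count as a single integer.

120

0(f) covers ∅
1(f) covers 0:f
2(a) covers 1:f
3(e) covers ∅
4(d) covers ∅
5(c) covers 2:a, 3:e, 4:d
6(e) covers 5:c
7(d) covers 5:c
8(f) covers 5:c
floor of heap: 0:f, 3:e, 4:d
completions by unplaced set U, small U first (add the entries for U minus each lowest piece of U):
  |U|=1: {6}:1  {7}:1  {8}:1
  |U|=2: {6,7}:2  {6,8}:2  {7,8}:2
  |U|=3: {6,7,8}:6
  |U|=4: {5,6,7,8}:6
  |U|=5: {2,5,6,7,8}:6  {3,5,6,7,8}:6  {4,5,6,7,8}:6
  |U|=6: {1,2,5,6,7,8}:6  {2,3,5,6,7,8}:12  {2,4,5,6,7,8}:12  {3,4,5,6,7,8}:12
  |U|=7: {0,1,2,5,6,7,8}:6  {1,2,3,5,6,7,8}:18  {1,2,4,5,6,7,8}:18  {2,3,4,5,6,7,8}:36
  start at 0(f): 72
  start at 3(e): 24
  start at 4(d): 24
sum over floor = 120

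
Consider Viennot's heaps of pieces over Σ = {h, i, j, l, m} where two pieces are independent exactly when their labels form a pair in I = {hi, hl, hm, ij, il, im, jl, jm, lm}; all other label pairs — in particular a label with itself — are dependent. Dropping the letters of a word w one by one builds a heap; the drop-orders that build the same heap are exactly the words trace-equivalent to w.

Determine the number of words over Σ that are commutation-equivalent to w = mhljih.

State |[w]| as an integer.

drop 0:m onto floor
drop 1:h onto floor
drop 2:l onto floor
drop 3:j onto {1:h}
drop 4:i onto floor
drop 5:h onto {3:j}
ground layer = {0:m, 1:h, 2:l, 4:i}
drop-orders for the pieces not yet dropped (sum over which currently-grounded one goes next):
  1 to go: {0} 1  {2} 1  {4} 1  {5} 1
  2 to go: {0,2} 2  {0,4} 2  {0,5} 2  {2,4} 2  {2,5} 2  {3,5} 1  {4,5} 2
  3 to go: {0,2,4} 6  {0,2,5} 6  {0,3,5} 3  {0,4,5} 6  {1,3,5} 1  {2,3,5} 3  {2,4,5} 6  {3,4,5} 3
  4 to go: {0,1,3,5} 4  {0,2,3,5} 12  {0,2,4,5} 24  {0,3,4,5} 12  {1,2,3,5} 4  {1,3,4,5} 4  {2,3,4,5} 12
  if 0:m drops first: 20 orders
  if 1:h drops first: 60 orders
  if 2:l drops first: 20 orders
  if 4:i drops first: 20 orders
heap linearizations: 120

120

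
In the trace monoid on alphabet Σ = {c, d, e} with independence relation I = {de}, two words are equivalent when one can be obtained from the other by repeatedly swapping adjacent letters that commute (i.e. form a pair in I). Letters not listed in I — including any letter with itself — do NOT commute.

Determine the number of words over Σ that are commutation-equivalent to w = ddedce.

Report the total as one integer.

4

piece 0:d — minimal
piece 1:d rests on {0:d}
piece 2:e — minimal
piece 3:d rests on {1:d}
piece 4:c rests on {2:e, 3:d}
piece 5:e rests on {4:c}
minimal pieces: {0:d, 2:e}
ways to finish when only these pieces remain (= sum over removing one remaining piece with nothing left below it):
  1 left: {5}→1
  2 left: {4,5}→1
  3 left: {2,4,5}→1  {3,4,5}→1
  4 left: {1,3,4,5}→1  {2,3,4,5}→2
  placing 0:d first → 3 extensions
  placing 2:e first → 1 extensions
total linear extensions = 4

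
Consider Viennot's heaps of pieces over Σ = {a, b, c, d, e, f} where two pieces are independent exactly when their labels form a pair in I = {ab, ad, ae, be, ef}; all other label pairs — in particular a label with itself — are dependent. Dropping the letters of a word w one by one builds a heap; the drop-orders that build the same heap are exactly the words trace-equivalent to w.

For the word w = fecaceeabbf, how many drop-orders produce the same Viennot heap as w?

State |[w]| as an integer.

piece 0:f — minimal
piece 1:e — minimal
piece 2:c rests on {0:f, 1:e}
piece 3:a rests on {2:c}
piece 4:c rests on {3:a}
piece 5:e rests on {4:c}
piece 6:e rests on {5:e}
piece 7:a rests on {4:c}
piece 8:b rests on {4:c}
piece 9:b rests on {8:b}
piece 10:f rests on {7:a, 9:b}
minimal pieces: {0:f, 1:e}
ways to finish when only these pieces remain (= sum over removing one remaining piece with nothing left below it):
  1 left: {6}→1  {10}→1
  2 left: {5,6}→1  {6,10}→2  {7,10}→1  {9,10}→1
  3 left: {5,6,10}→3  {6,7,10}→3  {6,9,10}→3  {7,9,10}→2  {8,9,10}→1
  4 left: {5,6,7,10}→6  {5,6,9,10}→6  {6,7,9,10}→8  {6,8,9,10}→4  {7,8,9,10}→3
  5 left: {5,6,7,9,10}→20  {5,6,8,9,10}→10  {6,7,8,9,10}→15
  6 left: {5,6,7,8,9,10}→45
  7 left: {4,5,6,7,8,9,10}→45
  8 left: {3,4,5,6,7,8,9,10}→45
  9 left: {2,3,4,5,6,7,8,9,10}→45
  placing 0:f first → 45 extensions
  placing 1:e first → 45 extensions
total linear extensions = 90

90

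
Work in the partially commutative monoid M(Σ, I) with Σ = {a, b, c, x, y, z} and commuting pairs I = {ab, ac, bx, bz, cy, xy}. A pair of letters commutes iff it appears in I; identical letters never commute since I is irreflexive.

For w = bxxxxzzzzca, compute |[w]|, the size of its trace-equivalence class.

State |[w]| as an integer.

drop 0:b onto floor
drop 1:x onto floor
drop 2:x onto {1:x}
drop 3:x onto {2:x}
drop 4:x onto {3:x}
drop 5:z onto {4:x}
drop 6:z onto {5:z}
drop 7:z onto {6:z}
drop 8:z onto {7:z}
drop 9:c onto {0:b, 8:z}
drop 10:a onto {8:z}
ground layer = {0:b, 1:x}
drop-orders for the pieces not yet dropped (sum over which currently-grounded one goes next):
  1 to go: {9} 1  {10} 1
  2 to go: {0,9} 1  {9,10} 2
  3 to go: {0,9,10} 3  {8,9,10} 2
  4 to go: {0,8,9,10} 5  {7,8,9,10} 2
  5 to go: {0,7,8,9,10} 7  {6,7,8,9,10} 2
  6 to go: {0,6,7,8,9,10} 9  {5,6,7,8,9,10} 2
  7 to go: {0,5,6,7,8,9,10} 11  {4,5,6,7,8,9,10} 2
  8 to go: {0,4,5,6,7,8,9,10} 13  {3,4,5,6,7,8,9,10} 2
  9 to go: {0,3,4,5,6,7,8,9,10} 15  {2,3,4,5,6,7,8,9,10} 2
  if 0:b drops first: 2 orders
  if 1:x drops first: 17 orders
heap linearizations: 19

19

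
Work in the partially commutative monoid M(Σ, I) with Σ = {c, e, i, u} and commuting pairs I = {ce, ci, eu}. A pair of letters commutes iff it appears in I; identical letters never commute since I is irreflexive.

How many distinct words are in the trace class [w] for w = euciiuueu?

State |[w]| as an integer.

drop 0:e onto floor
drop 1:u onto floor
drop 2:c onto {1:u}
drop 3:i onto {0:e, 1:u}
drop 4:i onto {3:i}
drop 5:u onto {2:c, 4:i}
drop 6:u onto {5:u}
drop 7:e onto {4:i}
drop 8:u onto {6:u}
ground layer = {0:e, 1:u}
drop-orders for the pieces not yet dropped (sum over which currently-grounded one goes next):
  1 to go: {7} 1  {8} 1
  2 to go: {6,8} 1  {7,8} 2
  3 to go: {5,6,8} 1  {6,7,8} 3
  4 to go: {2,5,6,8} 1  {5,6,7,8} 4
  5 to go: {2,5,6,7,8} 5  {4,5,6,7,8} 4
  6 to go: {2,4,5,6,7,8} 9  {3,4,5,6,7,8} 4
  7 to go: {0,3,4,5,6,7,8} 4  {2,3,4,5,6,7,8} 13
  if 0:e drops first: 13 orders
  if 1:u drops first: 17 orders
heap linearizations: 30

30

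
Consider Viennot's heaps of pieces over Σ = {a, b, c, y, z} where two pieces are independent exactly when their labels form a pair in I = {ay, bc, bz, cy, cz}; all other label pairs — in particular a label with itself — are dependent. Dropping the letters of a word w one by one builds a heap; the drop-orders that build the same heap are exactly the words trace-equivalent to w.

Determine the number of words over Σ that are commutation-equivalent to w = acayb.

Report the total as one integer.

4

#0=a has no predecessor
#1=c depends on [0:a]
#2=a depends on [1:c]
#3=y has no predecessor
#4=b depends on [2:a, 3:y]
sources: [0:a, 3:y]
N(rest) = Σ N(rest − s) over sources s of rest; N(one piece) = 1:
  size 1 → [4]=1
  size 2 → [2,4]=1  [3,4]=1
  size 3 → [1,2,4]=1  [2,3,4]=2
  first=0(a) contributes 3
  first=3(y) contributes 1
|[w]| = 4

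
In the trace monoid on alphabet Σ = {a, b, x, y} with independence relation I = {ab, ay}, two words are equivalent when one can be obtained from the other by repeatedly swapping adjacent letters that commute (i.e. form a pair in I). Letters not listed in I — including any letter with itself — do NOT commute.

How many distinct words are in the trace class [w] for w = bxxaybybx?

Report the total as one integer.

5

#0=b has no predecessor
#1=x depends on [0:b]
#2=x depends on [1:x]
#3=a depends on [2:x]
#4=y depends on [2:x]
#5=b depends on [4:y]
#6=y depends on [5:b]
#7=b depends on [6:y]
#8=x depends on [3:a, 7:b]
sources: [0:b]
N(rest) = Σ N(rest − s) over sources s of rest; N(one piece) = 1:
  size 1 → [8]=1
  size 2 → [3,8]=1  [7,8]=1
  size 3 → [3,7,8]=2  [6,7,8]=1
  size 4 → [3,6,7,8]=3  [5,6,7,8]=1
  size 5 → [3,5,6,7,8]=4  [4,5,6,7,8]=1
  size 6 → [3,4,5,6,7,8]=5
  size 7 → [2,3,4,5,6,7,8]=5
  first=0(b) contributes 5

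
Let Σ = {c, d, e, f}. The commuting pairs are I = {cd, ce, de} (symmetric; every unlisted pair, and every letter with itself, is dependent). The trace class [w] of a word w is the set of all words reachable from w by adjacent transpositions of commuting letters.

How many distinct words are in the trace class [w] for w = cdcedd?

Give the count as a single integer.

60

0(c) covers ∅
1(d) covers ∅
2(c) covers 0:c
3(e) covers ∅
4(d) covers 1:d
5(d) covers 4:d
floor of heap: 0:c, 1:d, 3:e
completions by unplaced set U, small U first (add the entries for U minus each lowest piece of U):
  |U|=1: {2}:1  {3}:1  {5}:1
  |U|=2: {0,2}:1  {2,3}:2  {2,5}:2  {3,5}:2  {4,5}:1
  |U|=3: {0,2,3}:3  {0,2,5}:3  {1,4,5}:1  {2,3,5}:6  {2,4,5}:3  {3,4,5}:3
  |U|=4: {0,2,3,5}:12  {0,2,4,5}:6  {1,2,4,5}:4  {1,3,4,5}:4  {2,3,4,5}:12
  start at 0(c): 20
  start at 1(d): 30
  start at 3(e): 10
sum over floor = 60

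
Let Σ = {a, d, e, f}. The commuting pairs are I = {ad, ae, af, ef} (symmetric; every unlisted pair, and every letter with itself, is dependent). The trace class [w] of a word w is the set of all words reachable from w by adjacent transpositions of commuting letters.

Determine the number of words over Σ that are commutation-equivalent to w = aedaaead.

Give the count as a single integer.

70

drop 0:a onto floor
drop 1:e onto floor
drop 2:d onto {1:e}
drop 3:a onto {0:a}
drop 4:a onto {3:a}
drop 5:e onto {2:d}
drop 6:a onto {4:a}
drop 7:d onto {5:e}
ground layer = {0:a, 1:e}
drop-orders for the pieces not yet dropped (sum over which currently-grounded one goes next):
  1 to go: {6} 1  {7} 1
  2 to go: {4,6} 1  {5,7} 1  {6,7} 2
  3 to go: {2,5,7} 1  {3,4,6} 1  {4,6,7} 3  {5,6,7} 3
  4 to go: {0,3,4,6} 1  {1,2,5,7} 1  {2,5,6,7} 4  {3,4,6,7} 4  {4,5,6,7} 6
  5 to go: {0,3,4,6,7} 5  {1,2,5,6,7} 5  {2,4,5,6,7} 10  {3,4,5,6,7} 10
  6 to go: {0,3,4,5,6,7} 15  {1,2,4,5,6,7} 15  {2,3,4,5,6,7} 20
  if 0:a drops first: 35 orders
  if 1:e drops first: 35 orders
heap linearizations: 70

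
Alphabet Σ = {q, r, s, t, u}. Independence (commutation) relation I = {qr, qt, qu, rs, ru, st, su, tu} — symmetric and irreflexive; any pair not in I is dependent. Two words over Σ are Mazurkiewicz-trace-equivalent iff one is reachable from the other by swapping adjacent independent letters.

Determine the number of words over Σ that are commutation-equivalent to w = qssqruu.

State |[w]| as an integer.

105

drop 0:q onto floor
drop 1:s onto {0:q}
drop 2:s onto {1:s}
drop 3:q onto {2:s}
drop 4:r onto floor
drop 5:u onto floor
drop 6:u onto {5:u}
ground layer = {0:q, 4:r, 5:u}
drop-orders for the pieces not yet dropped (sum over which currently-grounded one goes next):
  1 to go: {3} 1  {4} 1  {6} 1
  2 to go: {2,3} 1  {3,4} 2  {3,6} 2  {4,6} 2  {5,6} 1
  3 to go: {1,2,3} 1  {2,3,4} 3  {2,3,6} 3  {3,4,6} 6  {3,5,6} 3  {4,5,6} 3
  4 to go: {0,1,2,3} 1  {1,2,3,4} 4  {1,2,3,6} 4  {2,3,4,6} 12  {2,3,5,6} 6  {3,4,5,6} 12
  5 to go: {0,1,2,3,4} 5  {0,1,2,3,6} 5  {1,2,3,4,6} 20  {1,2,3,5,6} 10  {2,3,4,5,6} 30
  if 0:q drops first: 60 orders
  if 4:r drops first: 15 orders
  if 5:u drops first: 30 orders
heap linearizations: 105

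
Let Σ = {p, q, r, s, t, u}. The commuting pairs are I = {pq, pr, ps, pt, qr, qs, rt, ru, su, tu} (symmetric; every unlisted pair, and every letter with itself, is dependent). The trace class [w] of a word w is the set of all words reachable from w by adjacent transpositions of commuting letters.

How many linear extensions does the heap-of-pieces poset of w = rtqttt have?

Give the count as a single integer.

0(r) covers ∅
1(t) covers ∅
2(q) covers 1:t
3(t) covers 2:q
4(t) covers 3:t
5(t) covers 4:t
floor of heap: 0:r, 1:t
completions by unplaced set U, small U first (add the entries for U minus each lowest piece of U):
  |U|=1: {0}:1  {5}:1
  |U|=2: {0,5}:2  {4,5}:1
  |U|=3: {0,4,5}:3  {3,4,5}:1
  |U|=4: {0,3,4,5}:4  {2,3,4,5}:1
  start at 0(r): 1
  start at 1(t): 5
sum over floor = 6

6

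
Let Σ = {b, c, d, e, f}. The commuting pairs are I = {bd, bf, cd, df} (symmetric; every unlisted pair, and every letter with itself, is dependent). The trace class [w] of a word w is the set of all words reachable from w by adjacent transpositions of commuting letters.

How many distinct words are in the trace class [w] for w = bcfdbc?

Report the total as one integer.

#0=b has no predecessor
#1=c depends on [0:b]
#2=f depends on [1:c]
#3=d has no predecessor
#4=b depends on [1:c]
#5=c depends on [2:f, 4:b]
sources: [0:b, 3:d]
N(rest) = Σ N(rest − s) over sources s of rest; N(one piece) = 1:
  size 1 → [3]=1  [5]=1
  size 2 → [2,5]=1  [3,5]=2  [4,5]=1
  size 3 → [2,3,5]=3  [2,4,5]=2  [3,4,5]=3
  size 4 → [1,2,4,5]=2  [2,3,4,5]=8
  first=0(b) contributes 10
  first=3(d) contributes 2
|[w]| = 12

12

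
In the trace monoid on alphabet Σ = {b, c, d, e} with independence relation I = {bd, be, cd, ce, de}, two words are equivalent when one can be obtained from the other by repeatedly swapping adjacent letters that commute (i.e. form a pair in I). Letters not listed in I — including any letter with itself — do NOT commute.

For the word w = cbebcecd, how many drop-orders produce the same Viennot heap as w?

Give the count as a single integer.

168

0(c) covers ∅
1(b) covers 0:c
2(e) covers ∅
3(b) covers 1:b
4(c) covers 3:b
5(e) covers 2:e
6(c) covers 4:c
7(d) covers ∅
floor of heap: 0:c, 2:e, 7:d
completions by unplaced set U, small U first (add the entries for U minus each lowest piece of U):
  |U|=1: {5}:1  {6}:1  {7}:1
  |U|=2: {2,5}:1  {4,6}:1  {5,6}:2  {5,7}:2  {6,7}:2
  |U|=3: {2,5,6}:3  {2,5,7}:3  {3,4,6}:1  {4,5,6}:3  {4,6,7}:3  {5,6,7}:6
  |U|=4: {1,3,4,6}:1  {2,4,5,6}:6  {2,5,6,7}:12  {3,4,5,6}:4  {3,4,6,7}:4  {4,5,6,7}:12
  |U|=5: {0,1,3,4,6}:1  {1,3,4,5,6}:5  {1,3,4,6,7}:5  {2,3,4,5,6}:10  {2,4,5,6,7}:30  {3,4,5,6,7}:20
  |U|=6: {0,1,3,4,5,6}:6  {0,1,3,4,6,7}:6  {1,2,3,4,5,6}:15  {1,3,4,5,6,7}:30  {2,3,4,5,6,7}:60
  start at 0(c): 105
  start at 2(e): 42
  start at 7(d): 21
sum over floor = 168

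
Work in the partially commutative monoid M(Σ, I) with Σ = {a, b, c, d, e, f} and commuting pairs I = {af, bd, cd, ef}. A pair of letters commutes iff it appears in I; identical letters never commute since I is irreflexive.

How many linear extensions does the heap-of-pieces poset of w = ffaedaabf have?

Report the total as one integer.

6

#0=f has no predecessor
#1=f depends on [0:f]
#2=a has no predecessor
#3=e depends on [2:a]
#4=d depends on [1:f, 3:e]
#5=a depends on [4:d]
#6=a depends on [5:a]
#7=b depends on [6:a]
#8=f depends on [7:b]
sources: [0:f, 2:a]
N(rest) = Σ N(rest − s) over sources s of rest; N(one piece) = 1:
  size 1 → [8]=1
  size 2 → [7,8]=1
  size 3 → [6,7,8]=1
  size 4 → [5,6,7,8]=1
  size 5 → [4,5,6,7,8]=1
  size 6 → [1,4,5,6,7,8]=1  [3,4,5,6,7,8]=1
  size 7 → [0,1,4,5,6,7,8]=1  [1,3,4,5,6,7,8]=2  [2,3,4,5,6,7,8]=1
  first=0(f) contributes 3
  first=2(a) contributes 3
|[w]| = 6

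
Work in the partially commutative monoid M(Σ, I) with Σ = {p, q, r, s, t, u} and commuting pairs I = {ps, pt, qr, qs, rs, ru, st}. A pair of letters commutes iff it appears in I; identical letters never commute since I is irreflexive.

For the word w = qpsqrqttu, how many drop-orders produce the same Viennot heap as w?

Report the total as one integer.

24

drop 0:q onto floor
drop 1:p onto {0:q}
drop 2:s onto floor
drop 3:q onto {1:p}
drop 4:r onto {1:p}
drop 5:q onto {3:q}
drop 6:t onto {4:r, 5:q}
drop 7:t onto {6:t}
drop 8:u onto {2:s, 7:t}
ground layer = {0:q, 2:s}
drop-orders for the pieces not yet dropped (sum over which currently-grounded one goes next):
  1 to go: {8} 1
  2 to go: {2,8} 1  {7,8} 1
  3 to go: {2,7,8} 2  {6,7,8} 1
  4 to go: {2,6,7,8} 3  {4,6,7,8} 1  {5,6,7,8} 1
  5 to go: {2,4,6,7,8} 4  {2,5,6,7,8} 4  {3,5,6,7,8} 1  {4,5,6,7,8} 2
  6 to go: {2,3,5,6,7,8} 5  {2,4,5,6,7,8} 10  {3,4,5,6,7,8} 3
  7 to go: {1,3,4,5,6,7,8} 3  {2,3,4,5,6,7,8} 18
  if 0:q drops first: 21 orders
  if 2:s drops first: 3 orders
heap linearizations: 24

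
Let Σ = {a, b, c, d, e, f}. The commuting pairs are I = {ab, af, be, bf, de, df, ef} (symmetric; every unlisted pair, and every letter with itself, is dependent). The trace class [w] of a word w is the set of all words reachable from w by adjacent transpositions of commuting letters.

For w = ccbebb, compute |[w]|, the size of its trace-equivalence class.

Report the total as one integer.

4

#0=c has no predecessor
#1=c depends on [0:c]
#2=b depends on [1:c]
#3=e depends on [1:c]
#4=b depends on [2:b]
#5=b depends on [4:b]
sources: [0:c]
N(rest) = Σ N(rest − s) over sources s of rest; N(one piece) = 1:
  size 1 → [3]=1  [5]=1
  size 2 → [3,5]=2  [4,5]=1
  size 3 → [2,4,5]=1  [3,4,5]=3
  size 4 → [2,3,4,5]=4
  first=0(c) contributes 4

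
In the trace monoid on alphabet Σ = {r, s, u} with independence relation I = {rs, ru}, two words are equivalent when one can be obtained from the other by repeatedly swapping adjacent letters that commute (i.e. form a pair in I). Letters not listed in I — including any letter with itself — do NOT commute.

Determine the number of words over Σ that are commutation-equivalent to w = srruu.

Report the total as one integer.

0(s) covers ∅
1(r) covers ∅
2(r) covers 1:r
3(u) covers 0:s
4(u) covers 3:u
floor of heap: 0:s, 1:r
completions by unplaced set U, small U first (add the entries for U minus each lowest piece of U):
  |U|=1: {2}:1  {4}:1
  |U|=2: {1,2}:1  {2,4}:2  {3,4}:1
  |U|=3: {0,3,4}:1  {1,2,4}:3  {2,3,4}:3
  start at 0(s): 6
  start at 1(r): 4
sum over floor = 10

10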